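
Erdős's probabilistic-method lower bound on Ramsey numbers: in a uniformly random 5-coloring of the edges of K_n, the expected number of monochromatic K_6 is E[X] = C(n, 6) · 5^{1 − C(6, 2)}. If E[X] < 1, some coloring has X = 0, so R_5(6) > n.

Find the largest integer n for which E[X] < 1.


We need C(n, 6) · 5^{1 − 15} < 1, i.e. C(n, 6) < 5^{15 − 1} = 6103515625.
Check values of n near the boundary:
  n = 124: C(124, 6) = 4465475476; 4465475476 < 6103515625? YES
  n = 125: C(125, 6) = 4690625500; 4690625500 < 6103515625? YES
  n = 126: C(126, 6) = 4925156775; 4925156775 < 6103515625? YES
  n = 127: C(127, 6) = 5169379425; 5169379425 < 6103515625? YES
  n = 128: C(128, 6) = 5423611200; 5423611200 < 6103515625? YES
  n = 129: C(129, 6) = 5688177600; 5688177600 < 6103515625? YES
  n = 130: C(130, 6) = 5963412000; 5963412000 < 6103515625? YES
  n = 131: C(131, 6) = 6249655776; 6249655776 < 6103515625? NO
  n = 132: C(132, 6) = 6547258432; 6547258432 < 6103515625? NO
The largest n with C(n, 6) < 6103515625 is n = 130 (where E[X] = 47707296/48828125 ≈ 0.9770454). Hence R_5(6) > 130, i.e. R_5(6) ≥ 131.

Largest n = 130; hence R_5(6) > 130.


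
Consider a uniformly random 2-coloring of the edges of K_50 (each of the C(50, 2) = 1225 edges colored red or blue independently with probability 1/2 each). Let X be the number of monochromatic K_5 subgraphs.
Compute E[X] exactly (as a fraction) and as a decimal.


Let X = Σ_S X_S over the C(50, 5) = 2118760 subsets S of size 5, where X_S = 1 if the K_5 on S is monochromatic.
For a fixed S, the K_5 on S has C(5, 2) = 10 edges. P[all 10 edges red] = (1/2)^10, and likewise for blue, so P[monochromatic] = 2·(1/2)^10 = 2^{1 − 10} = 1/512.
By linearity of expectation: E[X] = C(50, 5) · 2^{1 − 10} = 2118760 · 1/512 = 264845/64.
Numerically: E[X] ≈ 4138.203.

E[X] = C(50,5)·2^(1−C(5,2)) = 264845/64 ≈ 4138.203.


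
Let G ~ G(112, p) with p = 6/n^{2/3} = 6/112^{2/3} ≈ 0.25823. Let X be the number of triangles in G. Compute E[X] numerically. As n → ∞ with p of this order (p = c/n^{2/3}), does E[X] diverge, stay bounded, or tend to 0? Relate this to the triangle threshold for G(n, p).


Number of potential triangles: C(112, 3) = 227920.
Each occurs with probability p³ ≈ (0.25823)³ ≈ 1.7219388e-02.
By linearity: E[X] = C(112, 3)·p³ ≈ 227920 · 1.7219388e-02 ≈ 3924.64286.
Since α = 2/3 < 1, p = c/n^{2/3} ≫ 1/n is above the triangle threshold p ~ 1/n. Asymptotically E[X] ~ (c³/6)·n^{3(1−α)} = (6³/6)·n^{1} → ∞; triangles are abundant w.h.p.

E[X] ≈ 3924.64286; in regime p = Θ(1/n^{2/3}) E[X] diverges (above the triangle threshold p ~ 1/n).


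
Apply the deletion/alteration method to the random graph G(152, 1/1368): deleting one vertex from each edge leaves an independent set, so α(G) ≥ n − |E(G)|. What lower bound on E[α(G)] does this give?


E[|E(G)|] = C(152, 2)·p = 11476 · (1/1368) = 151/18.
E[α(G)] ≥ n − E[|E(G)|] = 152 − 151/18 = 2585/18.
Numerically: ≈ 143.61111.
(This is only a lower bound; the true E[α(G)] may be larger.)

E[α(G)] ≥ 2585/18 ≈ 143.61111.


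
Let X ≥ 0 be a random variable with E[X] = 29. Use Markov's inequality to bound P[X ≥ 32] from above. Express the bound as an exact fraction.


μ = E[X] = 29, a = 32.
Markov: P[X ≥ 32] ≤ μ/a = (29)/32 = 29/32.
Numerically: ≈ 0.9062.
(Since a = 32 > μ = 29.0000, the bound 29/32 is < 1 and informative.)

P[X ≥ 32] ≤ 29/32 ≈ 0.9062.


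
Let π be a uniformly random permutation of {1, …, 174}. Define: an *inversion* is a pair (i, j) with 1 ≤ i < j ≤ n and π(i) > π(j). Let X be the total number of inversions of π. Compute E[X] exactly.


Write X = Σ X_I over the C(174, 2) = 15051 pairs i < j, with X_I the indicator of one inversion.
There are 15051 indicators.
For each fixed pair i < j, the values π(i) and π(j) are two distinct elements of {1, …, 174} in uniformly random order; by symmetry P[π(i) > π(j)] = 1/2.
By linearity: E[X] = 15051 · (1/2) = C(174, 2) · (1/2) = 15051/2 = 15051/2 ≈ 7525.500000.

E[X] = 15051/2 = 7525.500000.


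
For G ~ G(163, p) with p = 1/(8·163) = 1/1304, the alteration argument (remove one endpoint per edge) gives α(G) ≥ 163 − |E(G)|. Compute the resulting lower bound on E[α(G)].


E[|E(G)|] = C(163, 2)·p = 13203 · (1/1304) = 81/8.
E[α(G)] ≥ n − E[|E(G)|] = 163 − 81/8 = 1223/8.
Numerically: ≈ 152.87500.
(This is only a lower bound; the true E[α(G)] may be larger.)

E[α(G)] ≥ 1223/8 ≈ 152.87500.


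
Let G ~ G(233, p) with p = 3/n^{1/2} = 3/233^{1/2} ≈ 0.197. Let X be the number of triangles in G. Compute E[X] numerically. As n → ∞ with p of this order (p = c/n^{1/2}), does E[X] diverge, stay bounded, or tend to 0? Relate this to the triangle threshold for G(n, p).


Number of potential triangles: C(233, 3) = 2081156.
Each occurs with probability p³ ≈ (0.197)³ ≈ 7.59154e-03.
By linearity: E[X] = C(233, 3)·p³ ≈ 2081156 · 7.59154e-03 ≈ 15799.179.
Since α = 1/2 < 1, p = c/n^{1/2} ≫ 1/n is above the triangle threshold p ~ 1/n. Asymptotically E[X] ~ (c³/6)·n^{3(1−α)} = (3³/6)·n^{1.5} → ∞; triangles are abundant w.h.p.

E[X] ≈ 15799.179; in regime p = Θ(1/n^{1/2}) E[X] diverges (above the triangle threshold p ~ 1/n).


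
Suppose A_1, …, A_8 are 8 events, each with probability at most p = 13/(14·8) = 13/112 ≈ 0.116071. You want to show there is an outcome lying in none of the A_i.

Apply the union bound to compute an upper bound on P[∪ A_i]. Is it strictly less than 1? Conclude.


Union bound: P[∪_{i=1}^{8} A_i] ≤ Σ_i P[A_i] ≤ 8·p = 8·(13/112) = 13/14.
Numerically: 13/14 ≈ 0.928571.
Is 13/14 < 1? YES.
Since P[∪ A_i] ≤ 13/14 < 1, the complement has P[∩ A_i^c] ≥ 1 − 13/14 = 1/14 > 0, so some outcome avoids every A_i.

8·p = 13/14 ≈ 0.928571; existence CERTIFIED by the union bound.


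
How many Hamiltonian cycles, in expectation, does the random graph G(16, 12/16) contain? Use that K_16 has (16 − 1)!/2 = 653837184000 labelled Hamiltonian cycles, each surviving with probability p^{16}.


K_16 has (16 − 1)!/2 = 653837184000 labelled Hamiltonian cycles.
For each such Hamiltonian cycle H, let X_H = 1 if all 16 edges of H are present in G. Then P[X_H = 1] = p^{16} = (3/4)^{16} = 43046721/4294967296.
Summing the indicators: E[X] = Σ_H E[X_H] = 653837184000 · p^{16} = 653837184000 · 43046721/4294967296 = 27485885585032875/4194304.
Numerically: E[X] ≈ 6.5531e+09.

E[X] = 653837184000 · (3/4)^{16} = 27485885585032875/4194304 ≈ 6.5531e+09.


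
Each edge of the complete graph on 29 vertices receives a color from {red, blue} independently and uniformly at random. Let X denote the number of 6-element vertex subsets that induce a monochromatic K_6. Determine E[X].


Let X = Σ_S X_S over the C(29, 6) = 475020 subsets S of size 6, where X_S = 1 if the K_6 on S is monochromatic.
For a fixed S, the K_6 on S has C(6, 2) = 15 edges. P[all 15 edges red] = (1/2)^15, and likewise for blue, so P[monochromatic] = 2·(1/2)^15 = 2^{1 − 15} = 1/16384.
By linearity: E[X] = C(29, 6) · 2^{1 − 15} = 475020 · 1/16384 = 118755/4096.
Numerically: E[X] ≈ 28.99292.

E[X] = C(29,6)·2^(1−C(6,2)) = 118755/4096 ≈ 28.99292.


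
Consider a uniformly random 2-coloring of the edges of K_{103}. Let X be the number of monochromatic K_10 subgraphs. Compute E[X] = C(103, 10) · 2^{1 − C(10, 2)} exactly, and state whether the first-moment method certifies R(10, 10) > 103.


E[X] = C(103, 10) · 2^{1 − 45} = 23591276125340 · 2^{−44} = 23591276125340/17592186044416.
As a reduced fraction: E[X] = 5897819031335/4398046511104 ≈ 1.341.
Is E[X] < 1? NO.
Since E[X] ≥ 1, the first-moment bound is inconclusive at n = 103; it does NOT by itself certify R(10, 10) > 103.

E[X] = 5897819031335/4398046511104 ≈ 1.341; E[X] ≥ 1; first-moment method inconclusive here.


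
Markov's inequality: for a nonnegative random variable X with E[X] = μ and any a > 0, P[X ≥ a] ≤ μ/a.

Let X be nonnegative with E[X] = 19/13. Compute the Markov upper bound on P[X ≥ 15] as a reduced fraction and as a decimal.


μ = E[X] = 19/13, a = 15.
Markov: P[X ≥ 15] ≤ μ/a = (19/13)/15 = 19/195.
Numerically: ≈ 0.0974.
(Since a = 15 > μ = 1.4615, the bound 19/195 is < 1 and informative.)

P[X ≥ 15] ≤ 19/195 ≈ 0.0974.


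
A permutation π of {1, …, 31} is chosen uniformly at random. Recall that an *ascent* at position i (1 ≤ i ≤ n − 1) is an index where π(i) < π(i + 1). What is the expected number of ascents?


Write X = Σ X_I over i = 1, …, 30, with X_I the indicator of one ascent.
There are 30 indicators.
For each fixed i, the pair (π(i), π(i+1)) is a uniformly random ordered pair of distinct values from {1, …, 31}; by symmetry P[π(i) < π(i+1)] = 1/2.
By linearity: E[X] = 30 · (1/2) = (31 − 1) · (1/2) = 15 ≈ 15.000.

E[X] = 15 = 15.000.


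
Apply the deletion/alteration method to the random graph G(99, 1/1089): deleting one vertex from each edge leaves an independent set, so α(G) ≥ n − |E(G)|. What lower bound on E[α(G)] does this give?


E[|E(G)|] = C(99, 2)·p = 4851 · (1/1089) = 49/11.
E[α(G)] ≥ n − E[|E(G)|] = 99 − 49/11 = 1040/11.
Numerically: ≈ 94.5455.
(This is only a lower bound; the true E[α(G)] may be larger.)

E[α(G)] ≥ 1040/11 ≈ 94.5455.


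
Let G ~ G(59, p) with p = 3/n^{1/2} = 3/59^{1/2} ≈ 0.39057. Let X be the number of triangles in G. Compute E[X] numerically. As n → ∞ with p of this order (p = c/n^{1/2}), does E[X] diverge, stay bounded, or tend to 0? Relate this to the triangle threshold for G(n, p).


Number of potential triangles: C(59, 3) = 32509.
Each occurs with probability p³ ≈ (0.39057)³ ≈ 5.9577976e-02.
By linearity: E[X] = C(59, 3)·p³ ≈ 32509 · 5.9577976e-02 ≈ 1936.82043.
Since α = 1/2 < 1, p = c/n^{1/2} ≫ 1/n is above the triangle threshold p ~ 1/n. Asymptotically E[X] ~ (c³/6)·n^{3(1−α)} = (3³/6)·n^{1.5} → ∞; triangles are abundant w.h.p.

E[X] ≈ 1936.82043; in regime p = Θ(1/n^{1/2}) E[X] diverges (above the triangle threshold p ~ 1/n).


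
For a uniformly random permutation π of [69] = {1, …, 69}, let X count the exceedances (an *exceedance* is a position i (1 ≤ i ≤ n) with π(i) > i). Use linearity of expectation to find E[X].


Write X = Σ_{i=1}^{69} X_i, where X_i = 1_{π(i) > i}.
For each fixed i, π(i) is uniform over {1, …, 69} (marginal of a uniform permutation), so P[π(i) > i] = (n − i)/n. Summing: Σ_{i=1}^{69} (n − i)/n = (0 + 1 + … + 68)/69 = 69(69 − 1)/(2·69) = (69 − 1)/2.
Hence E[X] = Σ_{i=1}^{69} (69 − i)/69 = 34 ≈ 34.000.

E[X] = 34 = 34.000.


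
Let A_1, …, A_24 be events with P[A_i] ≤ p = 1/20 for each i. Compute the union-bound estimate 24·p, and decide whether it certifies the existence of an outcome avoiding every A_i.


Union bound: P[∪_{i=1}^{24} A_i] ≤ Σ_i P[A_i] ≤ 24·p = 24·(1/20) = 6/5.
Numerically: 6/5 ≈ 1.200000.
Is 6/5 < 1? NO.
Since the bound 6/5 is ≥ 1, the union bound is uninformative here; it does NOT by itself certify existence.

24·p = 6/5 ≈ 1.200000; existence NOT certified by the union bound.


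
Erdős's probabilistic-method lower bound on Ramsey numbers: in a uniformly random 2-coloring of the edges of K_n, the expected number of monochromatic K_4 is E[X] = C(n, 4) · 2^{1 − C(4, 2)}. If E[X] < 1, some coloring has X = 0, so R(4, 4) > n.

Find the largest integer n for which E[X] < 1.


We need C(n, 4) · 2^{1 − 6} < 1, i.e. C(n, 4) < 2^{6 − 1} = 32.
Check values of n near the boundary:
  n = 4: C(4, 4) = 1; 1 < 32? YES
  n = 5: C(5, 4) = 5; 5 < 32? YES
  n = 6: C(6, 4) = 15; 15 < 32? YES
  n = 7: C(7, 4) = 35; 35 < 32? NO
  n = 8: C(8, 4) = 70; 70 < 32? NO
The largest n with C(n, 4) < 32 is n = 6 (where E[X] = 15/32 ≈ 0.468750). Hence R(4, 4) > 6, i.e. R(4, 4) ≥ 7.

Largest n = 6; hence R(4, 4) > 6.


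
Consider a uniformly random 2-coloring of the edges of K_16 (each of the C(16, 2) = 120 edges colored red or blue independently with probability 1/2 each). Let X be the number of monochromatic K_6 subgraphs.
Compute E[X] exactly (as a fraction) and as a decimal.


Let X = Σ_S X_S over the C(16, 6) = 8008 subsets S of size 6, where X_S = 1 if the K_6 on S is monochromatic.
For a fixed S, the K_6 on S has C(6, 2) = 15 edges. P[all 15 edges red] = (1/2)^15, and likewise for blue, so P[monochromatic] = 2·(1/2)^15 = 2^{1 − 15} = 1/16384.
Summing: E[X] = C(16, 6) · 2^{1 − 15} = 8008 · 1/16384 = 1001/2048.
Numerically: E[X] ≈ 0.488770.

E[X] = C(16,6)·2^(1−C(6,2)) = 1001/2048 ≈ 0.488770.


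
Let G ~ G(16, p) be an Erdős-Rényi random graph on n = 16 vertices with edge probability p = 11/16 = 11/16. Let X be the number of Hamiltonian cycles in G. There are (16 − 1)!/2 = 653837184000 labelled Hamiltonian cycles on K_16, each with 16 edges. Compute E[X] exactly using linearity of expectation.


K_16 has (16 − 1)!/2 = 653837184000 labelled Hamiltonian cycles.
For each such Hamiltonian cycle H, let X_H = 1 if all 16 edges of H are present in G. Then P[X_H = 1] = p^{16} = (11/16)^{16} = 45949729863572161/18446744073709551616.
By linearity: E[X] = Σ_H E[X_H] = 653837184000 · p^{16} = 653837184000 · 45949729863572161/18446744073709551616 = 29339494120662818290072875/18014398509481984.
Numerically: E[X] ≈ 1.62867e+09.

E[X] = 653837184000 · (11/16)^{16} = 29339494120662818290072875/18014398509481984 ≈ 1.62867e+09.


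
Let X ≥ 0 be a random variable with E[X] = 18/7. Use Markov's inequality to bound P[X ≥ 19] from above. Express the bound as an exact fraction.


μ = E[X] = 18/7, a = 19.
Markov: P[X ≥ 19] ≤ μ/a = (18/7)/19 = 18/133.
Numerically: ≈ 0.13534.
(Since a = 19 > μ = 2.57143, the bound 18/133 is < 1 and informative.)

P[X ≥ 19] ≤ 18/133 ≈ 0.13534.


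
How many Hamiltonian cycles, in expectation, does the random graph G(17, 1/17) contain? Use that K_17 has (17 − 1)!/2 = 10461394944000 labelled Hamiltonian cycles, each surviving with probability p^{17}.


K_17 has (17 − 1)!/2 = 10461394944000 labelled Hamiltonian cycles.
For each such Hamiltonian cycle H, let X_H = 1 if all 17 edges of H are present in G. Then P[X_H = 1] = p^{17} = (1/17)^{17} = 1/827240261886336764177.
By linearity of expectation: E[X] = Σ_H E[X_H] = 10461394944000 · p^{17} = 10461394944000 · 1/827240261886336764177 = 10461394944000/827240261886336764177.
Numerically: E[X] ≈ 1.26461e-08.

E[X] = 10461394944000 · (1/17)^{17} = 10461394944000/827240261886336764177 ≈ 1.26461e-08.


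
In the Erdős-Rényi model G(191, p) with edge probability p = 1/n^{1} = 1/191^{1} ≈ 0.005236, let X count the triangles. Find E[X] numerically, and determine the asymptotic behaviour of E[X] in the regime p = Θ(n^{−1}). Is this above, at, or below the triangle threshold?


Number of potential triangles: C(191, 3) = 1143135.
Each occurs with probability p³ ≈ (0.005236)³ ≈ 1.435159e-07.
By linearity: E[X] = C(191, 3)·p³ ≈ 1143135 · 1.435159e-07 ≈ 0.1641.
Here α = 1, so p = 1/n is exactly at the triangle threshold p ~ 1/n. Asymptotically E[X] → c³/6 = 1³/6 = 1/6 ≈ 0.1667, a bounded constant. In this regime the triangle count is asymptotically Poisson(c³/6).

E[X] ≈ 0.1641; in regime p = Θ(1/n^{1}) E[X] stays bounded (at the triangle threshold p ~ 1/n).


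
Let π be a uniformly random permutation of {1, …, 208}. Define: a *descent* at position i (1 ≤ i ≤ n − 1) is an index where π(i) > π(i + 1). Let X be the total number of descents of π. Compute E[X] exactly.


Write X = Σ X_I over i = 1, …, 207, with X_I the indicator of one descent.
There are 207 indicators.
For each fixed i, the pair (π(i), π(i+1)) is a uniformly random ordered pair of distinct values from {1, …, 208}; by symmetry P[π(i) > π(i+1)] = 1/2.
By linearity: E[X] = 207 · (1/2) = (208 − 1) · (1/2) = 207/2 ≈ 103.5000.

E[X] = 207/2 = 103.5000.


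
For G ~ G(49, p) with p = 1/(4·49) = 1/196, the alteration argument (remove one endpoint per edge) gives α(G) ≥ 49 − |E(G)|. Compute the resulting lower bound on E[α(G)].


E[|E(G)|] = C(49, 2)·p = 1176 · (1/196) = 6.
E[α(G)] ≥ n − E[|E(G)|] = 49 − 6 = 43.
Numerically: ≈ 43.0000.
(This is only a lower bound; the true E[α(G)] may be larger.)

E[α(G)] ≥ 43 ≈ 43.0000.


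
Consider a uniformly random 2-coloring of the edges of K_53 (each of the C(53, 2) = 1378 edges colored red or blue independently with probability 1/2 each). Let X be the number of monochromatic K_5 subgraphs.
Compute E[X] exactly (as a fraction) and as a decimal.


Let X = Σ_S X_S over the C(53, 5) = 2869685 subsets S of size 5, where X_S = 1 if the K_5 on S is monochromatic.
For a fixed S, the K_5 on S has C(5, 2) = 10 edges. P[all 10 edges red] = (1/2)^10, and likewise for blue, so P[monochromatic] = 2·(1/2)^10 = 2^{1 − 10} = 1/512.
By linearity of expectation: E[X] = C(53, 5) · 2^{1 − 10} = 2869685 · 1/512 = 2869685/512.
Numerically: E[X] ≈ 5604.854.

E[X] = C(53,5)·2^(1−C(5,2)) = 2869685/512 ≈ 5604.854.


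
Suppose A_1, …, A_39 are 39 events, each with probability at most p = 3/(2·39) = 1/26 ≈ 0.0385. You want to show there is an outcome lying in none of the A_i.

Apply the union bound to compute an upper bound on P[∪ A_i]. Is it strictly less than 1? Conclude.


Union bound: P[∪_{i=1}^{39} A_i] ≤ Σ_i P[A_i] ≤ 39·p = 39·(1/26) = 3/2.
Numerically: 3/2 ≈ 1.5000.
Is 3/2 < 1? NO.
Since the bound 3/2 is ≥ 1, the union bound is uninformative here; it does NOT by itself certify existence.

39·p = 3/2 ≈ 1.5000; existence NOT certified by the union bound.


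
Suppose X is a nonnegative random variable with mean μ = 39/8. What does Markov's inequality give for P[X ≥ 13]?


μ = E[X] = 39/8, a = 13.
Markov: P[X ≥ 13] ≤ μ/a = (39/8)/13 = 3/8.
Numerically: ≈ 0.375.
(Since a = 13 > μ = 4.875, the bound 3/8 is < 1 and informative.)

P[X ≥ 13] ≤ 3/8 ≈ 0.375.


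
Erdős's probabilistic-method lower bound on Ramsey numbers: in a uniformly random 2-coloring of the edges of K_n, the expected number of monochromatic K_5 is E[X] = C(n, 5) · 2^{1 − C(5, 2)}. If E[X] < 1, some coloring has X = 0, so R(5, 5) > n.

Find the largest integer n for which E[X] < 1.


We need C(n, 5) · 2^{1 − 10} < 1, i.e. C(n, 5) < 2^{10 − 1} = 512.
Check values of n near the boundary:
  n = 10: C(10, 5) = 252; 252 < 512? YES
  n = 11: C(11, 5) = 462; 462 < 512? YES
  n = 12: C(12, 5) = 792; 792 < 512? NO
The largest n with C(n, 5) < 512 is n = 11 (where E[X] = 231/256 ≈ 0.902344). Hence R(5, 5) > 11, i.e. R(5, 5) ≥ 12.

Largest n = 11; hence R(5, 5) > 11.


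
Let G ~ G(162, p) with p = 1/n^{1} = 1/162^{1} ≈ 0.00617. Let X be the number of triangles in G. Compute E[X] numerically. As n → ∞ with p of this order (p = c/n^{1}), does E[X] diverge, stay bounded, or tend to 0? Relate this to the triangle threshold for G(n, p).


Number of potential triangles: C(162, 3) = 695520.
Each occurs with probability p³ ≈ (0.00617)³ ≈ 2.35210e-07.
By linearity: E[X] = C(162, 3)·p³ ≈ 695520 · 2.35210e-07 ≈ 0.164.
Here α = 1, so p = 1/n is exactly at the triangle threshold p ~ 1/n. Asymptotically E[X] → c³/6 = 1³/6 = 1/6 ≈ 0.167, a bounded constant. In this regime the triangle count is asymptotically Poisson(c³/6).

E[X] ≈ 0.164; in regime p = Θ(1/n^{1}) E[X] stays bounded (at the triangle threshold p ~ 1/n).


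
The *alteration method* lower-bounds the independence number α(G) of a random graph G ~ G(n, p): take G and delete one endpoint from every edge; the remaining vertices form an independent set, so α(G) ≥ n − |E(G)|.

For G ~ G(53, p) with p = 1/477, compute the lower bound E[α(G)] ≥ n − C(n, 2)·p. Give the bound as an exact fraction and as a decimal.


E[|E(G)|] = C(53, 2)·p = 1378 · (1/477) = 26/9.
E[α(G)] ≥ n − E[|E(G)|] = 53 − 26/9 = 451/9.
Numerically: ≈ 50.11111.
(This is only a lower bound; the true E[α(G)] may be larger.)

E[α(G)] ≥ 451/9 ≈ 50.11111.


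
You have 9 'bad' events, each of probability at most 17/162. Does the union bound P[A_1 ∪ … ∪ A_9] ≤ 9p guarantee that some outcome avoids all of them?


Union bound: P[∪_{i=1}^{9} A_i] ≤ Σ_i P[A_i] ≤ 9·p = 9·(17/162) = 17/18.
Numerically: 17/18 ≈ 0.94444.
Is 17/18 < 1? YES.
Since P[∪ A_i] ≤ 17/18 < 1, the complement has P[∩ A_i^c] ≥ 1 − 17/18 = 1/18 > 0, so some outcome avoids every A_i.

9·p = 17/18 ≈ 0.94444; existence CERTIFIED by the union bound.


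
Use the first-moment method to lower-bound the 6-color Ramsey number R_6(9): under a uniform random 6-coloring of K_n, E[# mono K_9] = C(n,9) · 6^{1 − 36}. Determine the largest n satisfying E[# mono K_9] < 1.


We need C(n, 9) · 6^{1 − 36} < 1, i.e. C(n, 9) < 6^{36 − 1} = 1719070799748422591028658176.
Check values of n near the boundary:
  n = 4405: C(4405, 9) = 1706862792900636302463627150; 1706862792900636302463627150 < 1719070799748422591028658176? YES
  n = 4406: C(4406, 9) = 1710356485221788389505285700; 1710356485221788389505285700 < 1719070799748422591028658176? YES
  n = 4407: C(4407, 9) = 1713856532599459170657070050; 1713856532599459170657070050 < 1719070799748422591028658176? YES
  n = 4408: C(4408, 9) = 1717362945146264156457459600; 1717362945146264156457459600 < 1719070799748422591028658176? YES
  n = 4409: C(4409, 9) = 1720875732988608787686577131; 1720875732988608787686577131 < 1719070799748422591028658176? NO
  n = 4410: C(4410, 9) = 1724394906266704102180823710; 1724394906266704102180823710 < 1719070799748422591028658176? NO
  n = 4411: C(4411, 9) = 1727920475134582415883601405; 1727920475134582415883601405 < 1719070799748422591028658176? NO
The largest n with C(n, 9) < 1719070799748422591028658176 is n = 4408 (where E[X] = 35778394690547169926197075/35813974994758803979763712 ≈ 0.9990065). Hence R_6(9) > 4408, i.e. R_6(9) ≥ 4409.

Largest n = 4408; hence R_6(9) > 4408.


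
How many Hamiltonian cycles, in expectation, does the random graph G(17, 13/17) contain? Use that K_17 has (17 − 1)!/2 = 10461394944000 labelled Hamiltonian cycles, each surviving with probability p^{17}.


K_17 has (17 − 1)!/2 = 10461394944000 labelled Hamiltonian cycles.
For each such Hamiltonian cycle H, let X_H = 1 if all 17 edges of H are present in G. Then P[X_H = 1] = p^{17} = (13/17)^{17} = 8650415919381337933/827240261886336764177.
By linearity: E[X] = Σ_H E[X_H] = 10461394944000 · p^{17} = 10461394944000 · 8650415919381337933/827240261886336764177 = 90495417362513040260241610752000/827240261886336764177.
Numerically: E[X] ≈ 1.09394e+11.

E[X] = 10461394944000 · (13/17)^{17} = 90495417362513040260241610752000/827240261886336764177 ≈ 1.09394e+11.


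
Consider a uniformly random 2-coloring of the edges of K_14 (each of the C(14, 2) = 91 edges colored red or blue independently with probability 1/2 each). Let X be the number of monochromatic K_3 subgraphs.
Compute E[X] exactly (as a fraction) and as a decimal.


Let X = Σ_S X_S over the C(14, 3) = 364 subsets S of size 3, where X_S = 1 if the K_3 on S is monochromatic.
For a fixed S, the K_3 on S has C(3, 2) = 3 edges. P[all 3 edges red] = (1/2)^3, and likewise for blue, so P[monochromatic] = 2·(1/2)^3 = 2^{1 − 3} = 1/4.
Summing: E[X] = C(14, 3) · 2^{1 − 3} = 364 · 1/4 = 91.
Numerically: E[X] ≈ 91.0000.

E[X] = C(14,3)·2^(1−C(3,2)) = 91 ≈ 91.0000.


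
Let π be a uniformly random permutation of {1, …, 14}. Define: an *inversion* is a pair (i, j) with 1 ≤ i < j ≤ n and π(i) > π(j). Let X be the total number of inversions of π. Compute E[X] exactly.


Write X = Σ X_I over the C(14, 2) = 91 pairs i < j, with X_I the indicator of one inversion.
There are 91 indicators.
For each fixed pair i < j, the values π(i) and π(j) are two distinct elements of {1, …, 14} in uniformly random order; by symmetry P[π(i) > π(j)] = 1/2.
By linearity: E[X] = 91 · (1/2) = C(14, 2) · (1/2) = 91/2 = 91/2 ≈ 45.5000.

E[X] = 91/2 = 45.5000.


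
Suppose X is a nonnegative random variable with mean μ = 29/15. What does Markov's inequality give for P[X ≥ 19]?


μ = E[X] = 29/15, a = 19.
Markov: P[X ≥ 19] ≤ μ/a = (29/15)/19 = 29/285.
Numerically: ≈ 0.1018.
(Since a = 19 > μ = 1.9333, the bound 29/285 is < 1 and informative.)

P[X ≥ 19] ≤ 29/285 ≈ 0.1018.


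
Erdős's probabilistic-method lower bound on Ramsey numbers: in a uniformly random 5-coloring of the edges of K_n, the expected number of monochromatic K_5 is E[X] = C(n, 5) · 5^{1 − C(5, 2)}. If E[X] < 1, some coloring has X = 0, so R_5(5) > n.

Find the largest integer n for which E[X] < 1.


We need C(n, 5) · 5^{1 − 10} < 1, i.e. C(n, 5) < 5^{10 − 1} = 1953125.
Check values of n near the boundary:
  n = 48: C(48, 5) = 1712304; 1712304 < 1953125? YES
  n = 49: C(49, 5) = 1906884; 1906884 < 1953125? YES
  n = 50: C(50, 5) = 2118760; 2118760 < 1953125? NO
  n = 51: C(51, 5) = 2349060; 2349060 < 1953125? NO
  n = 52: C(52, 5) = 2598960; 2598960 < 1953125? NO
The largest n with C(n, 5) < 1953125 is n = 49 (where E[X] = 1906884/1953125 ≈ 0.976325). Hence R_5(5) > 49, i.e. R_5(5) ≥ 50.

Largest n = 49; hence R_5(5) > 49.


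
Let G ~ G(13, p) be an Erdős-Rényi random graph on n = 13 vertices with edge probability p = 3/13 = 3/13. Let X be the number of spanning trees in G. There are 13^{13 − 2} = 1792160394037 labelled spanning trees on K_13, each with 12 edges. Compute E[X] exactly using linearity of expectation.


K_13 has 13^{13 − 2} = 1792160394037 labelled spanning trees.
For each such spanning tree H, let X_H = 1 if all 12 edges of H are present in G. Then P[X_H = 1] = p^{12} = (3/13)^{12} = 531441/23298085122481.
By linearity: E[X] = Σ_H E[X_H] = 1792160394037 · p^{12} = 1792160394037 · 531441/23298085122481 = 531441/13.
Numerically: E[X] ≈ 40880.1.

E[X] = 1792160394037 · (3/13)^{12} = 531441/13 ≈ 40880.1.


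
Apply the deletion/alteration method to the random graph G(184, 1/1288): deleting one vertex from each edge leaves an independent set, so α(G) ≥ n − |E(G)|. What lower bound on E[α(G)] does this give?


E[|E(G)|] = C(184, 2)·p = 16836 · (1/1288) = 183/14.
E[α(G)] ≥ n − E[|E(G)|] = 184 − 183/14 = 2393/14.
Numerically: ≈ 170.928571.
(This is only a lower bound; the true E[α(G)] may be larger.)

E[α(G)] ≥ 2393/14 ≈ 170.928571.


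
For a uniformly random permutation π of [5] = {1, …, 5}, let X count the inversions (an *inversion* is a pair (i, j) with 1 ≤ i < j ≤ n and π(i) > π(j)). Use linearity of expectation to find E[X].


Write X = Σ X_I over the C(5, 2) = 10 pairs i < j, with X_I the indicator of one inversion.
There are 10 indicators.
For each fixed pair i < j, the values π(i) and π(j) are two distinct elements of {1, …, 5} in uniformly random order; by symmetry P[π(i) > π(j)] = 1/2.
By linearity: E[X] = 10 · (1/2) = C(5, 2) · (1/2) = 10/2 = 5 ≈ 5.0000.

E[X] = 5 = 5.0000.


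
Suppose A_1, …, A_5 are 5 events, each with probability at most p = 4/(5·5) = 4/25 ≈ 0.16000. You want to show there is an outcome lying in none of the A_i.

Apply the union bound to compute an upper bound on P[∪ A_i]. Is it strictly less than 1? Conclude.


Union bound: P[∪_{i=1}^{5} A_i] ≤ Σ_i P[A_i] ≤ 5·p = 5·(4/25) = 4/5.
Numerically: 4/5 ≈ 0.80000.
Is 4/5 < 1? YES.
Since P[∪ A_i] ≤ 4/5 < 1, the complement has P[∩ A_i^c] ≥ 1 − 4/5 = 1/5 > 0, so some outcome avoids every A_i.

5·p = 4/5 ≈ 0.80000; existence CERTIFIED by the union bound.


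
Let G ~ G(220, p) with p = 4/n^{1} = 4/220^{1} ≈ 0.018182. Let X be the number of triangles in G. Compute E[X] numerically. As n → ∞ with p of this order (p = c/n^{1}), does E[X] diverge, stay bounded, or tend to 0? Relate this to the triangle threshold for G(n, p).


Number of potential triangles: C(220, 3) = 1750540.
Each occurs with probability p³ ≈ (0.018182)³ ≈ 6.0105184e-06.
By linearity: E[X] = C(220, 3)·p³ ≈ 1750540 · 6.0105184e-06 ≈ 10.52165.
Here α = 1, so p = 4/n is exactly at the triangle threshold p ~ 1/n. Asymptotically E[X] → c³/6 = 4³/6 = 32/3 ≈ 10.66667, a bounded constant. In this regime the triangle count is asymptotically Poisson(c³/6).

E[X] ≈ 10.52165; in regime p = Θ(1/n^{1}) E[X] stays bounded (at the triangle threshold p ~ 1/n).


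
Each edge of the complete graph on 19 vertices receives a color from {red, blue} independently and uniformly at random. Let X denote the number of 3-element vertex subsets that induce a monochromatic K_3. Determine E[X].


Let X = Σ_S X_S over the C(19, 3) = 969 subsets S of size 3, where X_S = 1 if the K_3 on S is monochromatic.
For a fixed S, the K_3 on S has C(3, 2) = 3 edges. P[all 3 edges red] = (1/2)^3, and likewise for blue, so P[monochromatic] = 2·(1/2)^3 = 2^{1 − 3} = 1/4.
By linearity: E[X] = C(19, 3) · 2^{1 − 3} = 969 · 1/4 = 969/4.
Numerically: E[X] ≈ 242.25000.

E[X] = C(19,3)·2^(1−C(3,2)) = 969/4 ≈ 242.25000.


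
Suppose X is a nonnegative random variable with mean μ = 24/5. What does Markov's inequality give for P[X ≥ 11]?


μ = E[X] = 24/5, a = 11.
Markov: P[X ≥ 11] ≤ μ/a = (24/5)/11 = 24/55.
Numerically: ≈ 0.436.
(Since a = 11 > μ = 4.800, the bound 24/55 is < 1 and informative.)

P[X ≥ 11] ≤ 24/55 ≈ 0.436.


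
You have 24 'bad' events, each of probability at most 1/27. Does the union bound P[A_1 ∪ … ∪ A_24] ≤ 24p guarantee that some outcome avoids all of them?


Union bound: P[∪_{i=1}^{24} A_i] ≤ Σ_i P[A_i] ≤ 24·p = 24·(1/27) = 8/9.
Numerically: 8/9 ≈ 0.8889.
Is 8/9 < 1? YES.
Since P[∪ A_i] ≤ 8/9 < 1, the complement has P[∩ A_i^c] ≥ 1 − 8/9 = 1/9 > 0, so some outcome avoids every A_i.

24·p = 8/9 ≈ 0.8889; existence CERTIFIED by the union bound.


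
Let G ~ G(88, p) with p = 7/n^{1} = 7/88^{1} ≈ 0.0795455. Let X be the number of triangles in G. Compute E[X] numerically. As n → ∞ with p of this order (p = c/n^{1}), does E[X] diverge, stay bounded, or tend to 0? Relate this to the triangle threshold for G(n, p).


Number of potential triangles: C(88, 3) = 109736.
Each occurs with probability p³ ≈ (0.0795455)³ ≈ 5.03322220e-04.
By linearity: E[X] = C(88, 3)·p³ ≈ 109736 · 5.03322220e-04 ≈ 55.232567.
Here α = 1, so p = 7/n is exactly at the triangle threshold p ~ 1/n. Asymptotically E[X] → c³/6 = 7³/6 = 343/6 ≈ 57.166667, a bounded constant. In this regime the triangle count is asymptotically Poisson(c³/6).

E[X] ≈ 55.232567; in regime p = Θ(1/n^{1}) E[X] stays bounded (at the triangle threshold p ~ 1/n).


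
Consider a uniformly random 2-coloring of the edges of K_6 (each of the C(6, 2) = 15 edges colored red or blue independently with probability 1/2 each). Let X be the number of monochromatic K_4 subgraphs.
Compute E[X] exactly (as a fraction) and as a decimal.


Let X = Σ_S X_S over the C(6, 4) = 15 subsets S of size 4, where X_S = 1 if the K_4 on S is monochromatic.
For a fixed S, the K_4 on S has C(4, 2) = 6 edges. P[all 6 edges red] = (1/2)^6, and likewise for blue, so P[monochromatic] = 2·(1/2)^6 = 2^{1 − 6} = 1/32.
Summing: E[X] = C(6, 4) · 2^{1 − 6} = 15 · 1/32 = 15/32.
Numerically: E[X] ≈ 0.469.

E[X] = C(6,4)·2^(1−C(4,2)) = 15/32 ≈ 0.469.


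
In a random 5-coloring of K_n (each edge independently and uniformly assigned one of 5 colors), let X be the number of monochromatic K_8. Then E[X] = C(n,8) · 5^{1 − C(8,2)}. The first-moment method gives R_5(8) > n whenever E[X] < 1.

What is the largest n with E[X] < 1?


We need C(n, 8) · 5^{1 − 28} < 1, i.e. C(n, 8) < 5^{28 − 1} = 7450580596923828125.
Check values of n near the boundary:
  n = 861: C(861, 8) = 7250034996615275865; 7250034996615275865 < 7450580596923828125? YES
  n = 862: C(862, 8) = 7317951015318931845; 7317951015318931845 < 7450580596923828125? YES
  n = 863: C(863, 8) = 7386423071602617757; 7386423071602617757 < 7450580596923828125? YES
  n = 864: C(864, 8) = 7455455062926006708; 7455455062926006708 < 7450580596923828125? NO
  n = 865: C(865, 8) = 7525050909487743060; 7525050909487743060 < 7450580596923828125? NO
  n = 866: C(866, 8) = 7595214554331451620; 7595214554331451620 < 7450580596923828125? NO
The largest n with C(n, 8) < 7450580596923828125 is n = 863 (where E[X] = 7386423071602617757/7450580596923828125 ≈ 0.991389). Hence R_5(8) > 863, i.e. R_5(8) ≥ 864.

Largest n = 863; hence R_5(8) > 863.


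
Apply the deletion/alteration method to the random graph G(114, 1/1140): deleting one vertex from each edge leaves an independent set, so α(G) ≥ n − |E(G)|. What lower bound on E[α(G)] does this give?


E[|E(G)|] = C(114, 2)·p = 6441 · (1/1140) = 113/20.
E[α(G)] ≥ n − E[|E(G)|] = 114 − 113/20 = 2167/20.
Numerically: ≈ 108.3500.
(This is only a lower bound; the true E[α(G)] may be larger.)

E[α(G)] ≥ 2167/20 ≈ 108.3500.


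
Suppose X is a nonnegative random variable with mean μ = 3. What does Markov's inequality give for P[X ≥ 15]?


μ = E[X] = 3, a = 15.
Markov: P[X ≥ 15] ≤ μ/a = (3)/15 = 1/5.
Numerically: ≈ 0.20000.
(Since a = 15 > μ = 3.00000, the bound 1/5 is < 1 and informative.)

P[X ≥ 15] ≤ 1/5 ≈ 0.20000.


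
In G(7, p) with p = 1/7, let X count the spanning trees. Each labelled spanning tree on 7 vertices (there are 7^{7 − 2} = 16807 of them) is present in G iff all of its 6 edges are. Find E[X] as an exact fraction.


K_7 has 7^{7 − 2} = 16807 labelled spanning trees.
For each such spanning tree H, let X_H = 1 if all 6 edges of H are present in G. Then P[X_H = 1] = p^{6} = (1/7)^{6} = 1/117649.
Summing the indicators: E[X] = Σ_H E[X_H] = 16807 · p^{6} = 16807 · 1/117649 = 1/7.
Numerically: E[X] ≈ 0.1429.

E[X] = 16807 · (1/7)^{6} = 1/7 ≈ 0.1429.


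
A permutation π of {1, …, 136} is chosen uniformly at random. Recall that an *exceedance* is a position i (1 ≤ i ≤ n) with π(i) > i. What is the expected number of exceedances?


Write X = Σ_{i=1}^{136} X_i, where X_i = 1_{π(i) > i}.
For each fixed i, π(i) is uniform over {1, …, 136} (marginal of a uniform permutation), so P[π(i) > i] = (n − i)/n. Summing: Σ_{i=1}^{136} (n − i)/n = (0 + 1 + … + 135)/136 = 136(136 − 1)/(2·136) = (136 − 1)/2.
Hence E[X] = Σ_{i=1}^{136} (136 − i)/136 = 135/2 ≈ 67.500000.

E[X] = 135/2 = 67.500000.


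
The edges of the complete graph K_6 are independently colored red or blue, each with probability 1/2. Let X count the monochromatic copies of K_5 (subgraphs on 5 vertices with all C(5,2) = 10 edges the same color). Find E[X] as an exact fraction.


Let X = Σ_S X_S over the C(6, 5) = 6 subsets S of size 5, where X_S = 1 if the K_5 on S is monochromatic.
For a fixed S, the K_5 on S has C(5, 2) = 10 edges. P[all 10 edges red] = (1/2)^10, and likewise for blue, so P[monochromatic] = 2·(1/2)^10 = 2^{1 − 10} = 1/512.
By linearity: E[X] = C(6, 5) · 2^{1 − 10} = 6 · 1/512 = 3/256.
Numerically: E[X] ≈ 0.0117.

E[X] = C(6,5)·2^(1−C(5,2)) = 3/256 ≈ 0.0117.


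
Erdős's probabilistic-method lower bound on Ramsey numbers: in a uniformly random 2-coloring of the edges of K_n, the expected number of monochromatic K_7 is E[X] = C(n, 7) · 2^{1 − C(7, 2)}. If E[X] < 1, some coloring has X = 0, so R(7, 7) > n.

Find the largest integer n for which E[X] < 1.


We need C(n, 7) · 2^{1 − 21} < 1, i.e. C(n, 7) < 2^{21 − 1} = 1048576.
Check values of n near the boundary:
  n = 23: C(23, 7) = 245157; 245157 < 1048576? YES
  n = 24: C(24, 7) = 346104; 346104 < 1048576? YES
  n = 25: C(25, 7) = 480700; 480700 < 1048576? YES
  n = 26: C(26, 7) = 657800; 657800 < 1048576? YES
  n = 27: C(27, 7) = 888030; 888030 < 1048576? YES
  n = 28: C(28, 7) = 1184040; 1184040 < 1048576? NO
The largest n with C(n, 7) < 1048576 is n = 27 (where E[X] = 444015/524288 ≈ 0.847). Hence R(7, 7) > 27, i.e. R(7, 7) ≥ 28.

Largest n = 27; hence R(7, 7) > 27.


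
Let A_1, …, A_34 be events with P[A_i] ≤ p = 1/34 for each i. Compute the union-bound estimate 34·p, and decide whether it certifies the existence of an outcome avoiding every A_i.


Union bound: P[∪_{i=1}^{34} A_i] ≤ Σ_i P[A_i] ≤ 34·p = 34·(1/34) = 1.
Numerically: 1 ≈ 1.000.
Is 1 < 1? NO.
Since the bound 1 is ≥ 1, the union bound is uninformative here; it does NOT by itself certify existence.

34·p = 1 ≈ 1.000; existence NOT certified by the union bound.


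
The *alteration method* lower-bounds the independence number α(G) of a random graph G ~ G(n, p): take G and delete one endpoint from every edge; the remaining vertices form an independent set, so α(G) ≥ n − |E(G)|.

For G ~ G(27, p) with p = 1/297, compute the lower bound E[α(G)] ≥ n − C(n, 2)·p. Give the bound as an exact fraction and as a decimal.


E[|E(G)|] = C(27, 2)·p = 351 · (1/297) = 13/11.
E[α(G)] ≥ n − E[|E(G)|] = 27 − 13/11 = 284/11.
Numerically: ≈ 25.8182.
(This is only a lower bound; the true E[α(G)] may be larger.)

E[α(G)] ≥ 284/11 ≈ 25.8182.


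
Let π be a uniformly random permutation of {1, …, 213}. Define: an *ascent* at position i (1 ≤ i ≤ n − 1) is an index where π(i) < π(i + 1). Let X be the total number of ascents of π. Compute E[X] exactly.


Write X = Σ X_I over i = 1, …, 212, with X_I the indicator of one ascent.
There are 212 indicators.
For each fixed i, the pair (π(i), π(i+1)) is a uniformly random ordered pair of distinct values from {1, …, 213}; by symmetry P[π(i) < π(i+1)] = 1/2.
By linearity: E[X] = 212 · (1/2) = (213 − 1) · (1/2) = 106 ≈ 106.000000.

E[X] = 106 = 106.000000.


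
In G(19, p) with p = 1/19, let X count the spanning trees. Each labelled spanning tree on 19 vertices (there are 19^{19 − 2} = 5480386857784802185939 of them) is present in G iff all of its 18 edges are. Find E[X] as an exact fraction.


K_19 has 19^{19 − 2} = 5480386857784802185939 labelled spanning trees.
For each such spanning tree H, let X_H = 1 if all 18 edges of H are present in G. Then P[X_H = 1] = p^{18} = (1/19)^{18} = 1/104127350297911241532841.
Summing the indicators: E[X] = Σ_H E[X_H] = 5480386857784802185939 · p^{18} = 5480386857784802185939 · 1/104127350297911241532841 = 1/19.
Numerically: E[X] ≈ 0.052632.

E[X] = 5480386857784802185939 · (1/19)^{18} = 1/19 ≈ 0.052632.


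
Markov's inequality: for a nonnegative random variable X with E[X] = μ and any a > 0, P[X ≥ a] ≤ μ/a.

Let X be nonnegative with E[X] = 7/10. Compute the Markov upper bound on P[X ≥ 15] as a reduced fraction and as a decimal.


μ = E[X] = 7/10, a = 15.
Markov: P[X ≥ 15] ≤ μ/a = (7/10)/15 = 7/150.
Numerically: ≈ 0.04667.
(Since a = 15 > μ = 0.70000, the bound 7/150 is < 1 and informative.)

P[X ≥ 15] ≤ 7/150 ≈ 0.04667.


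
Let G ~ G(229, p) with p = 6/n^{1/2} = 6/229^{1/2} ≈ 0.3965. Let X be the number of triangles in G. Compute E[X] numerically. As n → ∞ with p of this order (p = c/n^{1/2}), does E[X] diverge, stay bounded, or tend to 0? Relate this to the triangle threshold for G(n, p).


Number of potential triangles: C(229, 3) = 1975354.
Each occurs with probability p³ ≈ (0.3965)³ ≈ 6.233049e-02.
By linearity: E[X] = C(229, 3)·p³ ≈ 1975354 · 6.233049e-02 ≈ 123124.7789.
Since α = 1/2 < 1, p = c/n^{1/2} ≫ 1/n is above the triangle threshold p ~ 1/n. Asymptotically E[X] ~ (c³/6)·n^{3(1−α)} = (6³/6)·n^{1.5} → ∞; triangles are abundant w.h.p.

E[X] ≈ 123124.7789; in regime p = Θ(1/n^{1/2}) E[X] diverges (above the triangle threshold p ~ 1/n).


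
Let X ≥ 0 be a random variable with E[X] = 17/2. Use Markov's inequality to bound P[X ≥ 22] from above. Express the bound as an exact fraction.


μ = E[X] = 17/2, a = 22.
Markov: P[X ≥ 22] ≤ μ/a = (17/2)/22 = 17/44.
Numerically: ≈ 0.3864.
(Since a = 22 > μ = 8.5000, the bound 17/44 is < 1 and informative.)

P[X ≥ 22] ≤ 17/44 ≈ 0.3864.


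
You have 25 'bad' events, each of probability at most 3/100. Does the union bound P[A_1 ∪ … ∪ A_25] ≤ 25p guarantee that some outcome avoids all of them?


Union bound: P[∪_{i=1}^{25} A_i] ≤ Σ_i P[A_i] ≤ 25·p = 25·(3/100) = 3/4.
Numerically: 3/4 ≈ 0.7500.
Is 3/4 < 1? YES.
Since P[∪ A_i] ≤ 3/4 < 1, the complement has P[∩ A_i^c] ≥ 1 − 3/4 = 1/4 > 0, so some outcome avoids every A_i.

25·p = 3/4 ≈ 0.7500; existence CERTIFIED by the union bound.
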